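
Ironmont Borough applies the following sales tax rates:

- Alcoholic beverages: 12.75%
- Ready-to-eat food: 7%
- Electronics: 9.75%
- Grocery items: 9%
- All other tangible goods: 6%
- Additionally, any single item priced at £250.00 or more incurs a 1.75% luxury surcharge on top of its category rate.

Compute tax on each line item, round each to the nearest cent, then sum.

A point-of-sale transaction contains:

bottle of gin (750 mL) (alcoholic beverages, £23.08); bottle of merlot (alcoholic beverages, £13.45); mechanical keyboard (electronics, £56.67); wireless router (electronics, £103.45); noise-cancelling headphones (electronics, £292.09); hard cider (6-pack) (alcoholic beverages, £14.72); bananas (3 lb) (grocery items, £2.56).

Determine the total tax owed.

Bottle of gin (750 mL) £23.08: alcoholic beverages → 12.75% → £2.94
Bottle of merlot £13.45: alcoholic beverages → 12.75% → £1.71
Mechanical keyboard £56.67: electronics → 9.75% → £5.53
Wireless router £103.45: electronics → 9.75% → £10.09
Noise-cancelling headphones £292.09: electronics → 9.75% + 1.75% surcharge = 11.5% → £33.59
Hard cider (6-pack) £14.72: alcoholic beverages → 12.75% → £1.88
Bananas (3 lb) £2.56: grocery items → 9% → £0.23
Total tax = £2.94 + £1.71 + £5.53 + £10.09 + £33.59 + £1.88 + £0.23 = £55.97

£55.97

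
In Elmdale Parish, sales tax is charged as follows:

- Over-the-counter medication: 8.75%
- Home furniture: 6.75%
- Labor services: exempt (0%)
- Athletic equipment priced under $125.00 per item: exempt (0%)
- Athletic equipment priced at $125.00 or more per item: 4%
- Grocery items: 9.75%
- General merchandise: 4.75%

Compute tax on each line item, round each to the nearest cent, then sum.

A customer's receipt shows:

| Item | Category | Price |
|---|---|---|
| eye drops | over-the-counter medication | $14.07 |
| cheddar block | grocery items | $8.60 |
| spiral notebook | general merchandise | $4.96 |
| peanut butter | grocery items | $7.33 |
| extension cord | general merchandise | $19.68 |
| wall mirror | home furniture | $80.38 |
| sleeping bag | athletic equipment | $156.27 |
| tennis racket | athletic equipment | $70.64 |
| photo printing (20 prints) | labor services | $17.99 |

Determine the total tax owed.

Eye drops $14.07: over-the-counter medication → 8.75% → $1.23
Cheddar block $8.60: grocery items → 9.75% → $0.84
Spiral notebook $4.96: general merchandise → 4.75% → $0.24
Peanut butter $7.33: grocery items → 9.75% → $0.71
Extension cord $19.68: general merchandise → 4.75% → $0.93
Wall mirror $80.38: home furniture → 6.75% → $5.43
Sleeping bag $156.27: athletic equipment, $125.00 or more → 4% → $6.25
Tennis racket $70.64: athletic equipment, under $125.00 → 0% → $0.00
Photo printing (20 prints) $17.99: labor services → 0% → $0.00
Total tax = $1.23 + $0.84 + $0.24 + $0.71 + $0.93 + $5.43 + $6.25 = $15.63

$15.63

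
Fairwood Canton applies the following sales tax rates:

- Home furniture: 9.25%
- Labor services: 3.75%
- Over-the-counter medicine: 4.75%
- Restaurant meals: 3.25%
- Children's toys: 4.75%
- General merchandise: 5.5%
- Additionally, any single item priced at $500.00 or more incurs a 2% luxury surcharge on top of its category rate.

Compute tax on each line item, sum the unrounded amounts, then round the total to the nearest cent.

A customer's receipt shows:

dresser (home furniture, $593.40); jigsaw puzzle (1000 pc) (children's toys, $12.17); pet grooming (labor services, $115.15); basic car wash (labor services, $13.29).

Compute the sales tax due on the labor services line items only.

$4.82

Pet grooming $115.15: labor services → 3.75% → $4.318125
Basic car wash $13.29: labor services → 3.75% → $0.498375
Tax on labor services: unrounded sum = $4.8165 → $4.82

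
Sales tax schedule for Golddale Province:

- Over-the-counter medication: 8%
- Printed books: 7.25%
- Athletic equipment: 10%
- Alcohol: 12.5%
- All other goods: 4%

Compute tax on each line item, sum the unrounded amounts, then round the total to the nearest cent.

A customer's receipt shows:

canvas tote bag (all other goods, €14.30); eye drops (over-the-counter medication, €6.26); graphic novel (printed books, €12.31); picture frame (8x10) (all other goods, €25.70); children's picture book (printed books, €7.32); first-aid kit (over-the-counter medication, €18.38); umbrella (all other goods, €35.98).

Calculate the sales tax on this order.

€6.43

Canvas tote bag €14.30: all other goods → 4% → €0.572
Eye drops €6.26: over-the-counter medication → 8% → €0.5008
Graphic novel €12.31: printed books → 7.25% → €0.892475
Picture frame (8x10) €25.70: all other goods → 4% → €1.028
Children's picture book €7.32: printed books → 7.25% → €0.5307
First-aid kit €18.38: over-the-counter medication → 8% → €1.4704
Umbrella €35.98: all other goods → 4% → €1.4392
Unrounded tax sum = €6.433575 → €6.43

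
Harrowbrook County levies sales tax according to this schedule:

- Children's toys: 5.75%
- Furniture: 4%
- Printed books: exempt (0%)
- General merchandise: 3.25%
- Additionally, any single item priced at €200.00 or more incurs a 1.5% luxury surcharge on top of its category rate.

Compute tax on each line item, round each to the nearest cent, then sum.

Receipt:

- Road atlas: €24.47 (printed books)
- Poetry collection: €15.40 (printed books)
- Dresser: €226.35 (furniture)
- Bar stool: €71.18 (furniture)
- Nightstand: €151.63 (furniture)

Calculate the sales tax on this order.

Road atlas €24.47: printed books → 0% → €0.00
Poetry collection €15.40: printed books → 0% → €0.00
Dresser €226.35: furniture → 4% + 1.5% surcharge = 5.5% → €12.45
Bar stool €71.18: furniture → 4% → €2.85
Nightstand €151.63: furniture → 4% → €6.07
Total tax = €12.45 + €2.85 + €6.07 = €21.37

€21.37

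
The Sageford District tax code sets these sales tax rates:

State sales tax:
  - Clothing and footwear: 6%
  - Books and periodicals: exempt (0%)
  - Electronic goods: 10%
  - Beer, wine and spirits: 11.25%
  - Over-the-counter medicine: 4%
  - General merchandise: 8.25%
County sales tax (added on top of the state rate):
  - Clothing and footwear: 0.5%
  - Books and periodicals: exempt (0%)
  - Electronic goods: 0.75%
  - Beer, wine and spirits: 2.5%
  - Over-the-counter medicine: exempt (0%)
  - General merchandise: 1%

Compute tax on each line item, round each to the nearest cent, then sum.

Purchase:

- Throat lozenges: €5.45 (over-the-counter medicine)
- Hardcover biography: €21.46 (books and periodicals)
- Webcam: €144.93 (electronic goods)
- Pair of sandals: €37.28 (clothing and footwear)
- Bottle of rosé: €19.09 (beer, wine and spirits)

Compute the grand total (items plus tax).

€249.05

Throat lozenges €5.45: over-the-counter medicine → 4% + 0% county = 4% → €0.22
Hardcover biography €21.46: books and periodicals → 0% + 0% county = 0% → €0.00
Webcam €144.93: electronic goods → 10% + 0.75% county = 10.75% → €15.58
Pair of sandals €37.28: clothing and footwear → 6% + 0.5% county = 6.5% → €2.42
Bottle of rosé €19.09: beer, wine and spirits → 11.25% + 2.5% county = 13.75% → €2.62
Subtotal = €228.21; tax = €20.84; total due = €249.05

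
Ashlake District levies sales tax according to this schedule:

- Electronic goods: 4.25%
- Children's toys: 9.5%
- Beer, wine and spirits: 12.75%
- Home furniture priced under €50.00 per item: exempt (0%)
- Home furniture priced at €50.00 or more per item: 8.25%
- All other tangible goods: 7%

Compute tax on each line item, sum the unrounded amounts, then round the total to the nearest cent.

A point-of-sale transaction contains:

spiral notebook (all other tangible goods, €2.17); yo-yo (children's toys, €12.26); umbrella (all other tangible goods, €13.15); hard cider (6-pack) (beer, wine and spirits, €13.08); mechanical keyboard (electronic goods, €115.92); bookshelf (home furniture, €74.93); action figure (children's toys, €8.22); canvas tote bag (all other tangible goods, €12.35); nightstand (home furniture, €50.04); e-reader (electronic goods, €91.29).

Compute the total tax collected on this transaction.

Spiral notebook €2.17: all other tangible goods → 7% → €0.1519
Yo-yo €12.26: children's toys → 9.5% → €1.1647
Umbrella €13.15: all other tangible goods → 7% → €0.9205
Hard cider (6-pack) €13.08: beer, wine and spirits → 12.75% → €1.6677
Mechanical keyboard €115.92: electronic goods → 4.25% → €4.9266
Bookshelf €74.93: home furniture, €50.00 or more → 8.25% → €6.181725
Action figure €8.22: children's toys → 9.5% → €0.7809
Canvas tote bag €12.35: all other tangible goods → 7% → €0.8645
Nightstand €50.04: home furniture, €50.00 or more → 8.25% → €4.1283
E-reader €91.29: electronic goods → 4.25% → €3.879825
Unrounded tax sum = €24.66665 → €24.67

€24.67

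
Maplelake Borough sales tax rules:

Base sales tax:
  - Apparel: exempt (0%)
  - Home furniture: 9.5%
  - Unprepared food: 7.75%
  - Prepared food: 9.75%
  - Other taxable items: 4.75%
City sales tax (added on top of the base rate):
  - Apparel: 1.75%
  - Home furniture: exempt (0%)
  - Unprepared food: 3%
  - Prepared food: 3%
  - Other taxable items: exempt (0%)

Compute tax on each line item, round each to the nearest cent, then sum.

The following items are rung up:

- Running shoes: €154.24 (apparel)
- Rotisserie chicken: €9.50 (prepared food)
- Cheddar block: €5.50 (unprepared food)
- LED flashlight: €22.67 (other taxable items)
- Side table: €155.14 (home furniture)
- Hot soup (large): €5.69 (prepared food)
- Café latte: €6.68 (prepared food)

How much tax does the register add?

Running shoes €154.24: apparel → 0% + 1.75% city = 1.75% → €2.70
Rotisserie chicken €9.50: prepared food → 9.75% + 3% city = 12.75% → €1.21
Cheddar block €5.50: unprepared food → 7.75% + 3% city = 10.75% → €0.59
LED flashlight €22.67: other taxable items → 4.75% + 0% city = 4.75% → €1.08
Side table €155.14: home furniture → 9.5% + 0% city = 9.5% → €14.74
Hot soup (large) €5.69: prepared food → 9.75% + 3% city = 12.75% → €0.73
Café latte €6.68: prepared food → 9.75% + 3% city = 12.75% → €0.85
Total tax = €2.70 + €1.21 + €0.59 + €1.08 + €14.74 + €0.73 + €0.85 = €21.90

€21.90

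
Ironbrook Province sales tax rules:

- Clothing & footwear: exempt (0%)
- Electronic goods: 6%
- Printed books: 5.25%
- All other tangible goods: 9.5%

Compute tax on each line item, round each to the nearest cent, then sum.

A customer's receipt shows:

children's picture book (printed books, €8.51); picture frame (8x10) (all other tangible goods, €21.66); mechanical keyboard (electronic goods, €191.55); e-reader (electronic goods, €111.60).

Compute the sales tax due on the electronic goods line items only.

Mechanical keyboard €191.55: electronic goods → 6% → €11.49
E-reader €111.60: electronic goods → 6% → €6.70
Tax on electronic goods = €11.49 + €6.70 = €18.19

€18.19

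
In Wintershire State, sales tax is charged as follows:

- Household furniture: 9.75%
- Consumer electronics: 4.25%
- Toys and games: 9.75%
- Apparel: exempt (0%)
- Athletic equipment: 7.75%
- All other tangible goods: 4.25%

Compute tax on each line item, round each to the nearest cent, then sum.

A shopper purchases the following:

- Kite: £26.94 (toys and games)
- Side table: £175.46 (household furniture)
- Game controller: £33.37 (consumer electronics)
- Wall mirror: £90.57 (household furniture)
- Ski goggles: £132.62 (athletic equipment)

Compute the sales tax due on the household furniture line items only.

£25.94

Side table £175.46: household furniture → 9.75% → £17.11
Wall mirror £90.57: household furniture → 9.75% → £8.83
Tax on household furniture = £17.11 + £8.83 = £25.94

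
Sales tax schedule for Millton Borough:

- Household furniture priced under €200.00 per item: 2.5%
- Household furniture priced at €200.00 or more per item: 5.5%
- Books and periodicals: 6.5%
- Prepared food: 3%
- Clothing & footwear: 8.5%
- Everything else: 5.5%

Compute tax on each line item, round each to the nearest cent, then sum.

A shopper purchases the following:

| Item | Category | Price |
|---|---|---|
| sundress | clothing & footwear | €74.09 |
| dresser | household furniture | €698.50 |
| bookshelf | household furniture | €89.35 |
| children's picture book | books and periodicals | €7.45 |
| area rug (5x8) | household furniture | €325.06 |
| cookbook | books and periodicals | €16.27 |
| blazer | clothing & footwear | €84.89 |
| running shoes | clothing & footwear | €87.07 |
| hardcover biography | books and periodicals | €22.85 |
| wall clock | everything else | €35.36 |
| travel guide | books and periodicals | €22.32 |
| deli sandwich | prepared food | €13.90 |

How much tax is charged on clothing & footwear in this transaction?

€20.92

Sundress €74.09: clothing & footwear → 8.5% → €6.30
Blazer €84.89: clothing & footwear → 8.5% → €7.22
Running shoes €87.07: clothing & footwear → 8.5% → €7.40
Tax on clothing & footwear = €6.30 + €7.22 + €7.40 = €20.92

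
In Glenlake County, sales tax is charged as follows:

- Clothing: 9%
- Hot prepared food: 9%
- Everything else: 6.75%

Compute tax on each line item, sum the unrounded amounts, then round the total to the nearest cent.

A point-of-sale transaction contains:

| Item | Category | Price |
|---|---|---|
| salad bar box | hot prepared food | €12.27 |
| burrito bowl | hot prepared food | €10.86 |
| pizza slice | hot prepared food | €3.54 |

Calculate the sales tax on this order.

Salad bar box €12.27: hot prepared food → 9% → €1.1043
Burrito bowl €10.86: hot prepared food → 9% → €0.9774
Pizza slice €3.54: hot prepared food → 9% → €0.3186
Unrounded tax sum = €2.4003 → €2.40

€2.40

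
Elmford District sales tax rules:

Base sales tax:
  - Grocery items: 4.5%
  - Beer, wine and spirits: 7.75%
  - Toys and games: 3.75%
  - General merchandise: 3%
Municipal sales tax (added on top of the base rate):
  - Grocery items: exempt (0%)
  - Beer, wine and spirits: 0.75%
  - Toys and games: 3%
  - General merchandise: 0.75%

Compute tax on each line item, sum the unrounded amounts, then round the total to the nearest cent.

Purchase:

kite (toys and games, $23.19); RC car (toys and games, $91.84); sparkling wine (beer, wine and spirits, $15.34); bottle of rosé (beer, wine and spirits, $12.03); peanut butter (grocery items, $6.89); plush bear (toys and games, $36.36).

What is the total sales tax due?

$12.86

Kite $23.19: toys and games → 3.75% + 3% municipal = 6.75% → $1.565325
RC car $91.84: toys and games → 3.75% + 3% municipal = 6.75% → $6.1992
Sparkling wine $15.34: beer, wine and spirits → 7.75% + 0.75% municipal = 8.5% → $1.3039
Bottle of rosé $12.03: beer, wine and spirits → 7.75% + 0.75% municipal = 8.5% → $1.02255
Peanut butter $6.89: grocery items → 4.5% + 0% municipal = 4.5% → $0.31005
Plush bear $36.36: toys and games → 3.75% + 3% municipal = 6.75% → $2.4543
Unrounded tax sum = $12.855325 → $12.86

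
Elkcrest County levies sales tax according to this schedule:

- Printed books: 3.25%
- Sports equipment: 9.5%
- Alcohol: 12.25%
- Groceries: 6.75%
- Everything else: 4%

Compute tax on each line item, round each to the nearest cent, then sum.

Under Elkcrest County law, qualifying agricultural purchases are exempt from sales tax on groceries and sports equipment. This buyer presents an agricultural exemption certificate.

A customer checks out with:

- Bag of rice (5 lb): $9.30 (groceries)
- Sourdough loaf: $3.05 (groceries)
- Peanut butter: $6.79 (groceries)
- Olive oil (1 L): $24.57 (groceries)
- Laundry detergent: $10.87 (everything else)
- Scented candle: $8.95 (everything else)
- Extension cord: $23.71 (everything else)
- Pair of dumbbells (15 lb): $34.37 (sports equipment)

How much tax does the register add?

$1.74

Bag of rice (5 lb) $9.30: groceries, buyer-exempt → 0% → $0.00
Sourdough loaf $3.05: groceries, buyer-exempt → 0% → $0.00
Peanut butter $6.79: groceries, buyer-exempt → 0% → $0.00
Olive oil (1 L) $24.57: groceries, buyer-exempt → 0% → $0.00
Laundry detergent $10.87: everything else → 4% → $0.43
Scented candle $8.95: everything else → 4% → $0.36
Extension cord $23.71: everything else → 4% → $0.95
Pair of dumbbells (15 lb) $34.37: sports equipment, buyer-exempt → 0% → $0.00
Total tax = $0.43 + $0.36 + $0.95 = $1.74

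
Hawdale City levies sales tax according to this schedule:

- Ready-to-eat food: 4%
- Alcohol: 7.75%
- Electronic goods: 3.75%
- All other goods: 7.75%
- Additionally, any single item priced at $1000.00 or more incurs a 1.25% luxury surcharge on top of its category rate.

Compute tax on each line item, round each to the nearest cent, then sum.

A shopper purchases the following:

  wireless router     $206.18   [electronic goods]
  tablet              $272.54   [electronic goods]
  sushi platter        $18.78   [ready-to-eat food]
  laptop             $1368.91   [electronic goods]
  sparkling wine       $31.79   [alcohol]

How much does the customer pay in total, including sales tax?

Wireless router $206.18: electronic goods → 3.75% → $7.73
Tablet $272.54: electronic goods → 3.75% → $10.22
Sushi platter $18.78: ready-to-eat food → 4% → $0.75
Laptop $1368.91: electronic goods → 3.75% + 1.25% surcharge = 5% → $68.45
Sparkling wine $31.79: alcohol → 7.75% → $2.46
Subtotal = $1898.20; tax = $89.61; total due = $1987.81

$1987.81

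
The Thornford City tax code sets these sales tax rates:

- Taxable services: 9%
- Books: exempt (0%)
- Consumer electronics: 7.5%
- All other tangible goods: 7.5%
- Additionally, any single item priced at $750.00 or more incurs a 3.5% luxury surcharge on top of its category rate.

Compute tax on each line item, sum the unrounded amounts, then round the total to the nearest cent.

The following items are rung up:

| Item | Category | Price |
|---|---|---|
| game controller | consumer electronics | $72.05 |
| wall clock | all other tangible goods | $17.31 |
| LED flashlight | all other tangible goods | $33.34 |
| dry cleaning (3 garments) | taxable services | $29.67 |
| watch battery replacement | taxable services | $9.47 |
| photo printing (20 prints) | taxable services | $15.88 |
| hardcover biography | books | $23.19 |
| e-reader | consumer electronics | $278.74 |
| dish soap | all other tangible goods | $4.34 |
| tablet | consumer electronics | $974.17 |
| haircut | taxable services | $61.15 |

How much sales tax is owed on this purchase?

$148.05

Game controller $72.05: consumer electronics → 7.5% → $5.40375
Wall clock $17.31: all other tangible goods → 7.5% → $1.29825
LED flashlight $33.34: all other tangible goods → 7.5% → $2.5005
Dry cleaning (3 garments) $29.67: taxable services → 9% → $2.6703
Watch battery replacement $9.47: taxable services → 9% → $0.8523
Photo printing (20 prints) $15.88: taxable services → 9% → $1.4292
Hardcover biography $23.19: books → 0% → $0.00
E-reader $278.74: consumer electronics → 7.5% → $20.9055
Dish soap $4.34: all other tangible goods → 7.5% → $0.3255
Tablet $974.17: consumer electronics → 7.5% + 3.5% surcharge = 11% → $107.1587
Haircut $61.15: taxable services → 9% → $5.5035
Unrounded tax sum = $148.0475 → $148.05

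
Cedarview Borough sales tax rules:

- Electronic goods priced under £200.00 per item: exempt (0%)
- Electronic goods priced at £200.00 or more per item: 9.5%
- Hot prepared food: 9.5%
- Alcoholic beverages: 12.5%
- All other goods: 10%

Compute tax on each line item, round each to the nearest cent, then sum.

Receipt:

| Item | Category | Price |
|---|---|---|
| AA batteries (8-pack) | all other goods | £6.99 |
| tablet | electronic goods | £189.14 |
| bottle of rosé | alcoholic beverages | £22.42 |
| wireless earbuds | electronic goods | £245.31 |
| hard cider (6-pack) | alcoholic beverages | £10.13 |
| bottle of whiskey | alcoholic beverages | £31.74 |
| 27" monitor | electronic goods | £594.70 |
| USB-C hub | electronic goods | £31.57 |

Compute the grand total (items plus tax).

£1220.54

AA batteries (8-pack) £6.99: all other goods → 10% → £0.70
Tablet £189.14: electronic goods, under £200.00 → 0% → £0.00
Bottle of rosé £22.42: alcoholic beverages → 12.5% → £2.80
Wireless earbuds £245.31: electronic goods, £200.00 or more → 9.5% → £23.30
Hard cider (6-pack) £10.13: alcoholic beverages → 12.5% → £1.27
Bottle of whiskey £31.74: alcoholic beverages → 12.5% → £3.97
27" monitor £594.70: electronic goods, £200.00 or more → 9.5% → £56.50
USB-C hub £31.57: electronic goods, under £200.00 → 0% → £0.00
Subtotal = £1132.00; tax = £88.54; total due = £1220.54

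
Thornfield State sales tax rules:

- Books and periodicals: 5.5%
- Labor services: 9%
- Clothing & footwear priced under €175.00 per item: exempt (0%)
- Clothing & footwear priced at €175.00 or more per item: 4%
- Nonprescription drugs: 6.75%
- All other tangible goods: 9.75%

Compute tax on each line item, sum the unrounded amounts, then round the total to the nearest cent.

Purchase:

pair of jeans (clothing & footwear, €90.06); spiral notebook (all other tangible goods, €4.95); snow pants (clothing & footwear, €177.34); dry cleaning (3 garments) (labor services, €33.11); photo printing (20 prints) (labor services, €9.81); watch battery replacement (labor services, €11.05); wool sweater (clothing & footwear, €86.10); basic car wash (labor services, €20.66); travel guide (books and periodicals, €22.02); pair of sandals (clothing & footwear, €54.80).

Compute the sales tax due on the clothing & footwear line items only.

Pair of jeans €90.06: clothing & footwear, under €175.00 → 0% → €0.00
Snow pants €177.34: clothing & footwear, €175.00 or more → 4% → €7.0936
Wool sweater €86.10: clothing & footwear, under €175.00 → 0% → €0.00
Pair of sandals €54.80: clothing & footwear, under €175.00 → 0% → €0.00
Tax on clothing & footwear: unrounded sum = €7.0936 → €7.09

€7.09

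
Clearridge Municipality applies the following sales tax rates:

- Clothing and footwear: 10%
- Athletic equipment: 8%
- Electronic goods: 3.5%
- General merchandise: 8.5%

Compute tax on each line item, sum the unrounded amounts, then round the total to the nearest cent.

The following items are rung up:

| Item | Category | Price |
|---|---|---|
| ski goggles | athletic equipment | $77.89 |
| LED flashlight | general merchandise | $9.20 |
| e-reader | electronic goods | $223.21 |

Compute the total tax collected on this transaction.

$14.83

Ski goggles $77.89: athletic equipment → 8% → $6.2312
LED flashlight $9.20: general merchandise → 8.5% → $0.782
E-reader $223.21: electronic goods → 3.5% → $7.81235
Unrounded tax sum = $14.82555 → $14.83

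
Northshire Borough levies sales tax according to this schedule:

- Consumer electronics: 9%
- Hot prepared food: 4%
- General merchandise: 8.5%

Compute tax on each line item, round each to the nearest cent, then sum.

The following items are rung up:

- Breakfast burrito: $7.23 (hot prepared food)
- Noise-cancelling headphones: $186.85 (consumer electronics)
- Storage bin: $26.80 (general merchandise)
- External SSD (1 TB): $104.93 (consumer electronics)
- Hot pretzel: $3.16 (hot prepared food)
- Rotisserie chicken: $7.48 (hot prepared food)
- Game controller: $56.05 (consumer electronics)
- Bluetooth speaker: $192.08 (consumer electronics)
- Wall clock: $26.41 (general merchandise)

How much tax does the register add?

$53.83

Breakfast burrito $7.23: hot prepared food → 4% → $0.29
Noise-cancelling headphones $186.85: consumer electronics → 9% → $16.82
Storage bin $26.80: general merchandise → 8.5% → $2.28
External SSD (1 TB) $104.93: consumer electronics → 9% → $9.44
Hot pretzel $3.16: hot prepared food → 4% → $0.13
Rotisserie chicken $7.48: hot prepared food → 4% → $0.30
Game controller $56.05: consumer electronics → 9% → $5.04
Bluetooth speaker $192.08: consumer electronics → 9% → $17.29
Wall clock $26.41: general merchandise → 8.5% → $2.24
Total tax = $0.29 + $16.82 + $2.28 + $9.44 + $0.13 + $0.30 + $5.04 + $17.29 + $2.24 = $53.83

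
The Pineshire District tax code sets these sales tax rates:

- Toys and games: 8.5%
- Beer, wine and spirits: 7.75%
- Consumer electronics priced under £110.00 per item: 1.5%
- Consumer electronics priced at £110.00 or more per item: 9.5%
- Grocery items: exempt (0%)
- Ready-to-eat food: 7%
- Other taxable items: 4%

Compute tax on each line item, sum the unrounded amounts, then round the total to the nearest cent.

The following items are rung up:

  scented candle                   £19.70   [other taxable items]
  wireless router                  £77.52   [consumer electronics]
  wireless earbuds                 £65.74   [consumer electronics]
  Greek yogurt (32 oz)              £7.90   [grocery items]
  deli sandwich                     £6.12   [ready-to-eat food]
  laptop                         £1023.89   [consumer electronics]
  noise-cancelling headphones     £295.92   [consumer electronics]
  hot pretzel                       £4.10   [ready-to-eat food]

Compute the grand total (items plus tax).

Scented candle £19.70: other taxable items → 4% → £0.788
Wireless router £77.52: consumer electronics, under £110.00 → 1.5% → £1.1628
Wireless earbuds £65.74: consumer electronics, under £110.00 → 1.5% → £0.9861
Greek yogurt (32 oz) £7.90: grocery items → 0% → £0.00
Deli sandwich £6.12: ready-to-eat food → 7% → £0.4284
Laptop £1023.89: consumer electronics, £110.00 or more → 9.5% → £97.26955
Noise-cancelling headphones £295.92: consumer electronics, £110.00 or more → 9.5% → £28.1124
Hot pretzel £4.10: ready-to-eat food → 7% → £0.287
Subtotal = £1500.89; unrounded tax = £129.03425 → £129.03; total due = £1629.92

£1629.92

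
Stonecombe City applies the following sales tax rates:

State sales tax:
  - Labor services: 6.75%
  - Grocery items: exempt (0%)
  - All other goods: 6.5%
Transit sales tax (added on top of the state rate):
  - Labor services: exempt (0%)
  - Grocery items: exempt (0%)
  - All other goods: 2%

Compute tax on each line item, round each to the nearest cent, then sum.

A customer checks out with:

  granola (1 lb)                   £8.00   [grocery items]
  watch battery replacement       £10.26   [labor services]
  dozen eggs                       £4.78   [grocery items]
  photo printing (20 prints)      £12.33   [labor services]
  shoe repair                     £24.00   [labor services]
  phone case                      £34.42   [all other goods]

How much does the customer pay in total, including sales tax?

Granola (1 lb) £8.00: grocery items → 0% + 0% transit = 0% → £0.00
Watch battery replacement £10.26: labor services → 6.75% + 0% transit = 6.75% → £0.69
Dozen eggs £4.78: grocery items → 0% + 0% transit = 0% → £0.00
Photo printing (20 prints) £12.33: labor services → 6.75% + 0% transit = 6.75% → £0.83
Shoe repair £24.00: labor services → 6.75% + 0% transit = 6.75% → £1.62
Phone case £34.42: all other goods → 6.5% + 2% transit = 8.5% → £2.93
Subtotal = £93.79; tax = £6.07; total due = £99.86

£99.86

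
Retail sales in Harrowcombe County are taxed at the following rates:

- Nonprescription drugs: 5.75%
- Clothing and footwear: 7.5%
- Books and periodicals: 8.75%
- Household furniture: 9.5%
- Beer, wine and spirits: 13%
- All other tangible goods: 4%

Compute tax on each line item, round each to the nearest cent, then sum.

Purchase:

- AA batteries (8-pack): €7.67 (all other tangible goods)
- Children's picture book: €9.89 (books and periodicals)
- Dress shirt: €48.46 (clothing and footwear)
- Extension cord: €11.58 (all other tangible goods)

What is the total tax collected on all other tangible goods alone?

€0.77

AA batteries (8-pack) €7.67: all other tangible goods → 4% → €0.31
Extension cord €11.58: all other tangible goods → 4% → €0.46
Tax on all other tangible goods = €0.31 + €0.46 = €0.77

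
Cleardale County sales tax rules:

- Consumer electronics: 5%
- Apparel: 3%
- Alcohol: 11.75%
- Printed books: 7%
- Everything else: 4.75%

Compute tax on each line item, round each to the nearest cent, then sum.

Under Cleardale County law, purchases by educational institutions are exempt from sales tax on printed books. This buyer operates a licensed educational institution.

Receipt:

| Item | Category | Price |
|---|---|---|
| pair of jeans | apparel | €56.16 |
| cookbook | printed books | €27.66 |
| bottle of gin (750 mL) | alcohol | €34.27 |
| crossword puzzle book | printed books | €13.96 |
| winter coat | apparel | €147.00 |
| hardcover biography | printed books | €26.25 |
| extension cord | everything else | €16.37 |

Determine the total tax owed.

€10.90

Pair of jeans €56.16: apparel → 3% → €1.68
Cookbook €27.66: printed books, buyer-exempt → 0% → €0.00
Bottle of gin (750 mL) €34.27: alcohol → 11.75% → €4.03
Crossword puzzle book €13.96: printed books, buyer-exempt → 0% → €0.00
Winter coat €147.00: apparel → 3% → €4.41
Hardcover biography €26.25: printed books, buyer-exempt → 0% → €0.00
Extension cord €16.37: everything else → 4.75% → €0.78
Total tax = €1.68 + €4.03 + €4.41 + €0.78 = €10.90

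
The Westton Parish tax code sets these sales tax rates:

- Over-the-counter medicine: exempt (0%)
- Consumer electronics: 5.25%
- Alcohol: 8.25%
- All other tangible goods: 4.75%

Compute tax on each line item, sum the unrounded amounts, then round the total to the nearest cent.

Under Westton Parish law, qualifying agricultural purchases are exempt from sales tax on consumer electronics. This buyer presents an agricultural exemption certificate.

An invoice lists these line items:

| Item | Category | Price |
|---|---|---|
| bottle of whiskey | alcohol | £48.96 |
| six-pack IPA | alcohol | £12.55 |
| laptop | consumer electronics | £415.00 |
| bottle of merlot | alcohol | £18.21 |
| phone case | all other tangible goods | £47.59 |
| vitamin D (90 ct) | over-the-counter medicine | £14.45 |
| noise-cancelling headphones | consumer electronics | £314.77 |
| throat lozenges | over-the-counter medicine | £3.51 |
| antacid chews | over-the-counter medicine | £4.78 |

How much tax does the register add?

£8.84

Bottle of whiskey £48.96: alcohol → 8.25% → £4.0392
Six-pack IPA £12.55: alcohol → 8.25% → £1.035375
Laptop £415.00: consumer electronics, buyer-exempt → 0% → £0.00
Bottle of merlot £18.21: alcohol → 8.25% → £1.502325
Phone case £47.59: all other tangible goods → 4.75% → £2.260525
Vitamin D (90 ct) £14.45: over-the-counter medicine → 0% → £0.00
Noise-cancelling headphones £314.77: consumer electronics, buyer-exempt → 0% → £0.00
Throat lozenges £3.51: over-the-counter medicine → 0% → £0.00
Antacid chews £4.78: over-the-counter medicine → 0% → £0.00
Unrounded tax sum = £8.837425 → £8.84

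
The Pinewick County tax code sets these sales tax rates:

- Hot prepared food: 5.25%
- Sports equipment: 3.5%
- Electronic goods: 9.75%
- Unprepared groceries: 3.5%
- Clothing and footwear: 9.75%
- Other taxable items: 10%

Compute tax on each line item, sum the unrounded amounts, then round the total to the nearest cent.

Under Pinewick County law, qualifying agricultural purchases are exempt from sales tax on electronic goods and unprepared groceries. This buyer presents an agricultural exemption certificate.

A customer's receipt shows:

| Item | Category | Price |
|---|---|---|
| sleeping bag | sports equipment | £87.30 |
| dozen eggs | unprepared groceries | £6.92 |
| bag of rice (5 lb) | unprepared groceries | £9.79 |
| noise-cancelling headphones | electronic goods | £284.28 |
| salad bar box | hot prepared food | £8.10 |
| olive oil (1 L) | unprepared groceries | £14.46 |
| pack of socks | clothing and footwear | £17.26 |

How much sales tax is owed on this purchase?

£5.16

Sleeping bag £87.30: sports equipment → 3.5% → £3.0555
Dozen eggs £6.92: unprepared groceries, buyer-exempt → 0% → £0.00
Bag of rice (5 lb) £9.79: unprepared groceries, buyer-exempt → 0% → £0.00
Noise-cancelling headphones £284.28: electronic goods, buyer-exempt → 0% → £0.00
Salad bar box £8.10: hot prepared food → 5.25% → £0.42525
Olive oil (1 L) £14.46: unprepared groceries, buyer-exempt → 0% → £0.00
Pack of socks £17.26: clothing and footwear → 9.75% → £1.68285
Unrounded tax sum = £5.1636 → £5.16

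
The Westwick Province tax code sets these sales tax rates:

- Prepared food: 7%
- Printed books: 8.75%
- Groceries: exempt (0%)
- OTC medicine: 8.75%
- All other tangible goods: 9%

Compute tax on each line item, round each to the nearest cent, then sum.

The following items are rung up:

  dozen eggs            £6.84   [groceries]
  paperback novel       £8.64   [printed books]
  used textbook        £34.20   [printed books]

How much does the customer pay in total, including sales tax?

£53.43

Dozen eggs £6.84: groceries → 0% → £0.00
Paperback novel £8.64: printed books → 8.75% → £0.76
Used textbook £34.20: printed books → 8.75% → £2.99
Subtotal = £49.68; tax = £3.75; total due = £53.43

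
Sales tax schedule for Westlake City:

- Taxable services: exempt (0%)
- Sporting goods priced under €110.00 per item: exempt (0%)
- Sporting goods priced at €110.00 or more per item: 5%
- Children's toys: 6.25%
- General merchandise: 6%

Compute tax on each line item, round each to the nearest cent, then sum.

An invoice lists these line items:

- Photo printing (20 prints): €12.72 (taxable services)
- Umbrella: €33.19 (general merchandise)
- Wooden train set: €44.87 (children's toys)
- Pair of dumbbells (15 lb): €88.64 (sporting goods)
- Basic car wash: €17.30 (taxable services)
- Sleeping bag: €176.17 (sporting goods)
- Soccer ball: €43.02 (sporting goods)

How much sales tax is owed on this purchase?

Photo printing (20 prints) €12.72: taxable services → 0% → €0.00
Umbrella €33.19: general merchandise → 6% → €1.99
Wooden train set €44.87: children's toys → 6.25% → €2.80
Pair of dumbbells (15 lb) €88.64: sporting goods, under €110.00 → 0% → €0.00
Basic car wash €17.30: taxable services → 0% → €0.00
Sleeping bag €176.17: sporting goods, €110.00 or more → 5% → €8.81
Soccer ball €43.02: sporting goods, under €110.00 → 0% → €0.00
Total tax = €1.99 + €2.80 + €8.81 = €13.60

€13.60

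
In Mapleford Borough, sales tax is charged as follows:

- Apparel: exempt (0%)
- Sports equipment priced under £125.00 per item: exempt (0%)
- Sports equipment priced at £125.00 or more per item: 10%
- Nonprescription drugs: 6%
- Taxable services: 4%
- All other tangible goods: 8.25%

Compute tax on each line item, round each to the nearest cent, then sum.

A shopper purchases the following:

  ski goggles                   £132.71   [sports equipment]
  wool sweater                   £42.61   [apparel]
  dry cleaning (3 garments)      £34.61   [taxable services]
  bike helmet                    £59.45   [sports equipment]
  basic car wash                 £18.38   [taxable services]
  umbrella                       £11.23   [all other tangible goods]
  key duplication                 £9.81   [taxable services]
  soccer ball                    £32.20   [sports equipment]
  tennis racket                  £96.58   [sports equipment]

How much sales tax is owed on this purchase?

£16.71

Ski goggles £132.71: sports equipment, £125.00 or more → 10% → £13.27
Wool sweater £42.61: apparel → 0% → £0.00
Dry cleaning (3 garments) £34.61: taxable services → 4% → £1.38
Bike helmet £59.45: sports equipment, under £125.00 → 0% → £0.00
Basic car wash £18.38: taxable services → 4% → £0.74
Umbrella £11.23: all other tangible goods → 8.25% → £0.93
Key duplication £9.81: taxable services → 4% → £0.39
Soccer ball £32.20: sports equipment, under £125.00 → 0% → £0.00
Tennis racket £96.58: sports equipment, under £125.00 → 0% → £0.00
Total tax = £13.27 + £1.38 + £0.74 + £0.93 + £0.39 = £16.71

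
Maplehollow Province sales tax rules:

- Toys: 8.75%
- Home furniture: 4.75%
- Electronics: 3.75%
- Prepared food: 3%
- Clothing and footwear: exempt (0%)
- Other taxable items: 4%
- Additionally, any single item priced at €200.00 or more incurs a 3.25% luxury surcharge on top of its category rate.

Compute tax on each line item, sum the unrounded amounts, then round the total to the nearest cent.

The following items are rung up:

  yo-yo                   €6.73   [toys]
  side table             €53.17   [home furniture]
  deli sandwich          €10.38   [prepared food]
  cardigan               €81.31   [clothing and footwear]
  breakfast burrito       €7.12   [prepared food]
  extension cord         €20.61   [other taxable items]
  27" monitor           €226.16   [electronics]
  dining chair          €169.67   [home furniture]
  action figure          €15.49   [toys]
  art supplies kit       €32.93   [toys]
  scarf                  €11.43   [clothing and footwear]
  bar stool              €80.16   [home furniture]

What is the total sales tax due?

€36.40

Yo-yo €6.73: toys → 8.75% → €0.588875
Side table €53.17: home furniture → 4.75% → €2.525575
Deli sandwich €10.38: prepared food → 3% → €0.3114
Cardigan €81.31: clothing and footwear → 0% → €0.00
Breakfast burrito €7.12: prepared food → 3% → €0.2136
Extension cord €20.61: other taxable items → 4% → €0.8244
27" monitor €226.16: electronics → 3.75% + 3.25% surcharge = 7% → €15.8312
Dining chair €169.67: home furniture → 4.75% → €8.059325
Action figure €15.49: toys → 8.75% → €1.355375
Art supplies kit €32.93: toys → 8.75% → €2.881375
Scarf €11.43: clothing and footwear → 0% → €0.00
Bar stool €80.16: home furniture → 4.75% → €3.8076
Unrounded tax sum = €36.398725 → €36.40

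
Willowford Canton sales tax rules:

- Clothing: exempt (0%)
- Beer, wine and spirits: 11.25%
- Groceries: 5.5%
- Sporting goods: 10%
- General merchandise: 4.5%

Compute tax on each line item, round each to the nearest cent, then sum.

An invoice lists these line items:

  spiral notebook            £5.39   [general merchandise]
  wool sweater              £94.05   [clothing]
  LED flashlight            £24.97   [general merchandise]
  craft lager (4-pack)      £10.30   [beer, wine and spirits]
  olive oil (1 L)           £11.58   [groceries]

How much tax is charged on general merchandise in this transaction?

£1.36

Spiral notebook £5.39: general merchandise → 4.5% → £0.24
LED flashlight £24.97: general merchandise → 4.5% → £1.12
Tax on general merchandise = £0.24 + £1.12 = £1.36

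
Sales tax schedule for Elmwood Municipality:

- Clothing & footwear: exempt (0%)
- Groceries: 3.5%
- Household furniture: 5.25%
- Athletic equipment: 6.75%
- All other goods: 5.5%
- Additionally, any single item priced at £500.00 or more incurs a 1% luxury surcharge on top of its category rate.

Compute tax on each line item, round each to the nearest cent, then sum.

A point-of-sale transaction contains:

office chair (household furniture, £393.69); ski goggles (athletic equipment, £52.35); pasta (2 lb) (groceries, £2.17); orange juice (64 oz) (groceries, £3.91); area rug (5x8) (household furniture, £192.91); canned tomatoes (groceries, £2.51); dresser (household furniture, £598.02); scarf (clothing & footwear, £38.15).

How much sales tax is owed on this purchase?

Office chair £393.69: household furniture → 5.25% → £20.67
Ski goggles £52.35: athletic equipment → 6.75% → £3.53
Pasta (2 lb) £2.17: groceries → 3.5% → £0.08
Orange juice (64 oz) £3.91: groceries → 3.5% → £0.14
Area rug (5x8) £192.91: household furniture → 5.25% → £10.13
Canned tomatoes £2.51: groceries → 3.5% → £0.09
Dresser £598.02: household furniture → 5.25% + 1% surcharge = 6.25% → £37.38
Scarf £38.15: clothing & footwear → 0% → £0.00
Total tax = £20.67 + £3.53 + £0.08 + £0.14 + £10.13 + £0.09 + £37.38 = £72.02

£72.02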